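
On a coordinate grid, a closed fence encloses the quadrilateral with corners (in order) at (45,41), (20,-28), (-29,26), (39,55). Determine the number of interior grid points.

The shoelace formula gives twice the area as |[45·(-28) − 20·41] + [20·26 − (-29)·(-28)] + [(-29)·55 − 39·26] + [39·41 − 45·55]| = 5857, so the area is 2928.5.
Summing gcd(|Δx|,|Δy|) over the edges gives the boundary count: gcd(25,69) + gcd(49,54) + gcd(68,29) + gcd(6,14) = 1+1+1+2 = 5.
Pick's theorem gives I = A − B/2 + 1 = 2928.5 − 5/2 + 1 = 2927.

2927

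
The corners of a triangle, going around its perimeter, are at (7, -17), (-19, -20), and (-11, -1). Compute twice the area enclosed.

470

The shoelace formula gives twice the area as |[7·(-20) − (-19)·(-17)] + [(-19)·(-1) − (-11)·(-20)] + [(-11)·(-17) − 7·(-1)]| = 470, so the area is 235.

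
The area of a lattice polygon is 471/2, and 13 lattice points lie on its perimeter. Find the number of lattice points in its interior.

230

From Pick's theorem, I = A − B/2 + 1 = 471/2 − 13/2 + 1 = 230.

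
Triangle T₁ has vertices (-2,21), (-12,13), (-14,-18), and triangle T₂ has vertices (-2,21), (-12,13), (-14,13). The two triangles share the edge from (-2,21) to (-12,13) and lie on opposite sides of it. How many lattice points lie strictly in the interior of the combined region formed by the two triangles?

151

The union is the simple quadrilateral with vertices (-2,21), (-14,-18), (-12,13), (-14,13) in order.
Using the shoelace formula, 2A = |((-2)·(-18) − (-14)·21) + ((-14)·13 − (-12)·(-18)) + ((-12)·13 − (-14)·13) + ((-14)·21 − (-2)·13)| = 310, so the area is 155.
The number of boundary lattice points is Σ gcd(|Δx|,|Δy|) = gcd(12,39) + gcd(2,31) + gcd(2,0) + gcd(12,8) = 3+1+2+4 = 10.
By Pick's theorem I = A − B/2 + 1 = 155 − 10/2 + 1 = 151.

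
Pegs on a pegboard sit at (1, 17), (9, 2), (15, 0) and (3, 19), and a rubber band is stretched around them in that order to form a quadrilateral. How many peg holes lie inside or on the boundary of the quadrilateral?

72

Using the shoelace formula, 2A = |(1·2 − 9·17) + (9·0 − 15·2) + (15·19 − 3·0) + (3·17 − 1·19)| = 136, so the area is 68.
Along each edge there are gcd(|Δx|,|Δy|)+1 lattice points, so counting each shared vertex once the boundary has gcd(8,15) + gcd(6,2) + gcd(12,19) + gcd(2,2) = 1+2+1+2 = 6.
Pick's theorem gives I = A − B/2 + 1 = 68 − 6/2 + 1 = 66, so the closed region contains I + B = 66 + 6 = 72 lattice points.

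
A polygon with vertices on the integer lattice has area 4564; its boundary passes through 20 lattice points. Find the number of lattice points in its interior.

4555

From Pick's theorem, I = A − B/2 + 1 = 4564 − 20/2 + 1 = 4555.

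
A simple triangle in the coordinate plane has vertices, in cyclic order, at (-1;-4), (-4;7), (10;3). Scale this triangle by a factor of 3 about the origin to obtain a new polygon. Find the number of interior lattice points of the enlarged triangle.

By the shoelace formula, twice the signed area is |((-1)·7 − (-4)·(-4)) + ((-4)·3 − 10·7) + (10·(-4) − (-1)·3)| = 142, so the area is 71.
Summing gcd(|Δx|,|Δy|) over the edges gives the boundary count: gcd(3,11) + gcd(14,4) + gcd(11,7) = 1+2+1 = 4.
Scaling by 3 multiplies the area by 3² = 9 (so the new area is 639) and multiplies the boundary lattice-point count by 3, giving 12.
By Pick's theorem, the interior count of the dilated polygon is 639 − 12/2 + 1 = 634.

634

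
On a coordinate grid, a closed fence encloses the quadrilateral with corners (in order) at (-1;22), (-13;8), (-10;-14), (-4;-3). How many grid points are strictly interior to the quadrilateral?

By the shoelace formula, twice the signed area is |[(-1)·8 − (-13)·22] + [(-13)·(-14) − (-10)·8] + [(-10)·(-3) − (-4)·(-14)] + [(-4)·22 − (-1)·(-3)]| = 423, so the area is 423/2.
The number of boundary lattice points is Σ gcd(|Δx|,|Δy|) = gcd(12,14) + gcd(3,22) + gcd(6,11) + gcd(3,25) = 2+1+1+1 = 5.
Pick's theorem gives I = A − B/2 + 1 = 423/2 − 5/2 + 1 = 210.

210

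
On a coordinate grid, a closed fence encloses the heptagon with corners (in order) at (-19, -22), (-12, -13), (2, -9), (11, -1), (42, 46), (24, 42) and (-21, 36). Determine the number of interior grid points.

2152

The shoelace formula gives twice the area as |[(-19)·(-13) − (-12)·(-22)] + [(-12)·(-9) − 2·(-13)] + [2·(-1) − 11·(-9)] + [11·46 − 42·(-1)] + [42·42 − 24·46] + [24·36 − (-21)·42] + [(-21)·(-22) − (-19)·36]| = 4314, so the area is 2157.
Along each edge there are gcd(|Δx|,|Δy|)+1 lattice points, so counting each shared vertex once the boundary has gcd(7,9) + gcd(14,4) + gcd(9,8) + gcd(31,47) + gcd(18,4) + gcd(45,6) + gcd(2,58) = 1+2+1+1+2+3+2 = 12.
By Pick's theorem A = I + B/2 − 1, so I = 2157 − 12/2 + 1 = 2152.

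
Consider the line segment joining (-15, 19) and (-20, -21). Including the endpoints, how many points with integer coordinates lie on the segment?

The number of lattice points on a segment between lattice points is gcd(|Δx|,|Δy|) + 1 = gcd(5,40) + 1 = 5 + 1 = 6.

6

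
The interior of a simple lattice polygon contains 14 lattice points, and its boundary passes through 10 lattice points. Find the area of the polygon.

18

Pick's theorem states A = I + B/2 − 1, so A = 14 + 10/2 − 1 = 18.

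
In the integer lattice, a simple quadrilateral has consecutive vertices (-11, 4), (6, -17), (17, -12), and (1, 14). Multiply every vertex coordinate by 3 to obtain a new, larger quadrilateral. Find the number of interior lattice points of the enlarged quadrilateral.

The shoelace formula gives twice the area as |[(-11)·(-17) − 6·4] + [6·(-12) − 17·(-17)] + [17·14 − 1·(-12)] + [1·4 − (-11)·14]| = 788, so the area is 394.
Summing gcd(|Δx|,|Δy|) over the edges gives the boundary count: gcd(17,21) + gcd(11,5) + gcd(16,26) + gcd(12,10) = 1+1+2+2 = 6.
Scaling by 3 multiplies the area by 3² = 9 (so the new area is 3546) and multiplies the boundary lattice-point count by 3, giving 18.
By Pick's theorem, the interior count of the dilated polygon is 3546 − 18/2 + 1 = 3538.

3538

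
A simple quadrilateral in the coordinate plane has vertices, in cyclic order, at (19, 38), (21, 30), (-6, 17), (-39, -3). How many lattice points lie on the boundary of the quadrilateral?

Summing gcd(|Δx|,|Δy|) over the edges gives the boundary count: gcd(2,8) + gcd(27,13) + gcd(33,20) + gcd(58,41) = 2+1+1+1 = 5.

5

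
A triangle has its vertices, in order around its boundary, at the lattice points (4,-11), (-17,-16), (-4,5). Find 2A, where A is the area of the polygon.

376

Using the shoelace formula, 2A = |[4·(-16) − (-17)·(-11)] + [(-17)·5 − (-4)·(-16)] + [(-4)·(-11) − 4·5]| = 376, so the area is 188.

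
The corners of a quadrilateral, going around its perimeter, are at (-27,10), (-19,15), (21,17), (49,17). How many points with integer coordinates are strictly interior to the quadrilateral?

By the shoelace formula, twice the signed area is |((-27)·15 − (-19)·10) + ((-19)·17 − 21·15) + (21·17 − 49·17) + (49·10 − (-27)·17)| = 380, so the area is 190.
Summing gcd(|Δx|,|Δy|) over the edges gives the boundary count: gcd(8,5) + gcd(40,2) + gcd(28,0) + gcd(76,7) = 1+2+28+1 = 32.
Pick's theorem gives I = A − B/2 + 1 = 190 − 32/2 + 1 = 175.

175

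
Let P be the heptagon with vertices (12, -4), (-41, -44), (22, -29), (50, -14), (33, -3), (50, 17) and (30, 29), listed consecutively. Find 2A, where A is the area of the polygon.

4102

Using the shoelace formula, 2A = |(12·(-44) − (-41)·(-4)) + ((-41)·(-29) − 22·(-44)) + (22·(-14) − 50·(-29)) + (50·(-3) − 33·(-14)) + (33·17 − 50·(-3)) + (50·29 − 30·17) + (30·(-4) − 12·29)| = 4102, so the area is 2051.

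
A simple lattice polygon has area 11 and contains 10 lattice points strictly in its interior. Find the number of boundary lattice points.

Pick's theorem gives A = I + B/2 − 1, so B = 2(A − I + 1) = 2(11 − 10 + 1) = 4.

4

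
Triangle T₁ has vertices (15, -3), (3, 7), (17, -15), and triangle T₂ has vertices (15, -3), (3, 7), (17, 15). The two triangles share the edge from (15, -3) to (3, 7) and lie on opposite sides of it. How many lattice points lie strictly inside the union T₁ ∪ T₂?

177

The union is the simple quadrilateral with vertices (15, -3), (17, -15), (3, 7), (17, 15) in order.
Using the shoelace formula, 2A = |(15·(-15) − 17·(-3)) + (17·7 − 3·(-15)) + (3·15 − 17·7) + (17·(-3) − 15·15)| = 360, so the area is 180.
Summing gcd(|Δx|,|Δy|) over the edges gives the boundary count: gcd(2,12) + gcd(14,22) + gcd(14,8) + gcd(2,18) = 2+2+2+2 = 8.
By Pick's theorem I = A − B/2 + 1 = 180 − 8/2 + 1 = 177.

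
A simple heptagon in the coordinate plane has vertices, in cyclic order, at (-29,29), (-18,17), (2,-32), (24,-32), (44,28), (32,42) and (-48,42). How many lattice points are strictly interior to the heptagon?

By the shoelace formula, twice the signed area is |[(-29)·17 − (-18)·29] + [(-18)·(-32) − 2·17] + [2·(-32) − 24·(-32)] + [24·28 − 44·(-32)] + [44·42 − 32·28] + [32·42 − (-48)·42] + [(-48)·29 − (-29)·42]| = 7493, so the area is 7493/2.
The number of boundary lattice points is Σ gcd(|Δx|,|Δy|) = gcd(11,12) + gcd(20,49) + gcd(22,0) + gcd(20,60) + gcd(12,14) + gcd(80,0) + gcd(19,13) = 1+1+22+20+2+80+1 = 127.
By Pick's theorem A = I + B/2 − 1, so I = 7493/2 − 127/2 + 1 = 3684.

3684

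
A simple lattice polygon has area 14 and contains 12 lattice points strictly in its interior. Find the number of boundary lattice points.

Pick's theorem gives A = I + B/2 − 1, so B = 2(A − I + 1) = 2(14 − 12 + 1) = 6.

6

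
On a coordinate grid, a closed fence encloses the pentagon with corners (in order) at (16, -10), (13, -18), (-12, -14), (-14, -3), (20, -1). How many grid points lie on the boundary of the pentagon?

The number of boundary lattice points is Σ gcd(|Δx|,|Δy|) = gcd(3,8) + gcd(25,4) + gcd(2,11) + gcd(34,2) + gcd(4,9) = 1+1+1+2+1 = 6.

6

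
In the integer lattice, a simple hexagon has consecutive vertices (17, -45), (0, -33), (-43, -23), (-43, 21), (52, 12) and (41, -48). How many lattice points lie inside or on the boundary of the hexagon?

The shoelace formula gives twice the area as |[17·(-33) − 0·(-45)] + [0·(-23) − (-43)·(-33)] + [(-43)·21 − (-43)·(-23)] + [(-43)·12 − 52·21] + [52·(-48) − 41·12] + [41·(-45) − 17·(-48)]| = 9497, so the area is 9497/2.
The number of boundary lattice points is Σ gcd(|Δx|,|Δy|) = gcd(17,12) + gcd(43,10) + gcd(0,44) + gcd(95,9) + gcd(11,60) + gcd(24,3) = 1+1+44+1+1+3 = 51.
Pick's theorem gives I = A − B/2 + 1 = 9497/2 − 51/2 + 1 = 4724, so the closed region contains I + B = 4724 + 51 = 4775 lattice points.

4775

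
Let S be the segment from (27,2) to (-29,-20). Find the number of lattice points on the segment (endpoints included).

The number of lattice points on a segment between lattice points is gcd(|Δx|,|Δy|) + 1 = gcd(56,22) + 1 = 2 + 1 = 3.

3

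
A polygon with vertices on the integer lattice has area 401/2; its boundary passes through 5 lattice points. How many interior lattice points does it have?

Pick's theorem A = I + B/2 − 1 rearranges to I = A − B/2 + 1 = 401/2 − 5/2 + 1 = 199.

199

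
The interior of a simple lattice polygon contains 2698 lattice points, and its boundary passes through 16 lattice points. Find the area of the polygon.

2705

By Pick's theorem, A = I + B/2 − 1 = 2698 + 16/2 − 1 = 2705.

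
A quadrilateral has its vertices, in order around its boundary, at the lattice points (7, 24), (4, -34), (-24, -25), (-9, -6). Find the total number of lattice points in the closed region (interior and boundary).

756

The shoelace formula gives twice the area as |[7·(-34) − 4·24] + [4·(-25) − (-24)·(-34)] + [(-24)·(-6) − (-9)·(-25)] + [(-9)·24 − 7·(-6)]| = 1505, so the area is 752.5.
Summing gcd(|Δx|,|Δy|) over the edges gives the boundary count: gcd(3,58) + gcd(28,9) + gcd(15,19) + gcd(16,30) = 1+1+1+2 = 5.
Pick's theorem gives I = A − B/2 + 1 = 752.5 − 5/2 + 1 = 751, so the closed region contains I + B = 751 + 5 = 756 lattice points.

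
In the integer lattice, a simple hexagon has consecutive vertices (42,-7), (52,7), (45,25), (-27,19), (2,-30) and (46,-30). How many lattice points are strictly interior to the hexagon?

The shoelace formula gives twice the area as |(42·7 − 52·(-7)) + (52·25 − 45·7) + (45·19 − (-27)·25) + ((-27)·(-30) − 2·19) + (2·(-30) − 46·(-30)) + (46·(-7) − 42·(-30))| = 6203, so the area is 6203/2.
The number of boundary lattice points is Σ gcd(|Δx|,|Δy|) = gcd(10,14) + gcd(7,18) + gcd(72,6) + gcd(29,49) + gcd(44,0) + gcd(4,23) = 2+1+6+1+44+1 = 55.
Pick's theorem gives I = A − B/2 + 1 = 6203/2 − 55/2 + 1 = 3075.

3075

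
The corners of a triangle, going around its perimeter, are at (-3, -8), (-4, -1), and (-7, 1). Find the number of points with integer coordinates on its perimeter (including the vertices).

3

Along each edge there are gcd(|Δx|,|Δy|)+1 lattice points, so counting each shared vertex once the boundary has gcd(1,7) + gcd(3,2) + gcd(4,9) = 1+1+1 = 3.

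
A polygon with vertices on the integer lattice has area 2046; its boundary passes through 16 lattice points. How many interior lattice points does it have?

Pick's theorem A = I + B/2 − 1 rearranges to I = A − B/2 + 1 = 2046 − 16/2 + 1 = 2039.

2039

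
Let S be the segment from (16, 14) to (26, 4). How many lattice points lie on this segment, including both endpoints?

The number of lattice points on a segment between lattice points is gcd(|Δx|,|Δy|) + 1 = gcd(10,10) + 1 = 10 + 1 = 11.

11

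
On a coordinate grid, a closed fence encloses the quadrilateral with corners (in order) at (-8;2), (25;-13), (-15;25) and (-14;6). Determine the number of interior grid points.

379

The shoelace formula gives twice the area as |[(-8)·(-13) − 25·2] + [25·25 − (-15)·(-13)] + [(-15)·6 − (-14)·25] + [(-14)·2 − (-8)·6]| = 764, so the area is 382.
The number of boundary lattice points is Σ gcd(|Δx|,|Δy|) = gcd(33,15) + gcd(40,38) + gcd(1,19) + gcd(6,4) = 3+2+1+2 = 8.
By Pick's theorem A = I + B/2 − 1, so I = 382 − 8/2 + 1 = 379.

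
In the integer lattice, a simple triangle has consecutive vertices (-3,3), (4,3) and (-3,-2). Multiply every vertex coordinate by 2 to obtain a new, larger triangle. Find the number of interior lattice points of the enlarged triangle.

58

The shoelace formula gives twice the area as |((-3)·3 − 4·3) + (4·(-2) − (-3)·3) + ((-3)·3 − (-3)·(-2))| = 35, so the area is 35/2.
Summing gcd(|Δx|,|Δy|) over the edges gives the boundary count: gcd(7,0) + gcd(7,5) + gcd(0,5) = 7+1+5 = 13.
Scaling by 2 multiplies the area by 2² = 4 (so the new area is 70) and multiplies the boundary lattice-point count by 2, giving 26.
By Pick's theorem, the interior count of the dilated polygon is 70 − 26/2 + 1 = 58.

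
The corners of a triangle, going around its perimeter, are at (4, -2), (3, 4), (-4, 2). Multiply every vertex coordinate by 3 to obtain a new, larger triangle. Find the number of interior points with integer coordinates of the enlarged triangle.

Using the shoelace formula, 2A = |[4·4 − 3·(-2)] + [3·2 − (-4)·4] + [(-4)·(-2) − 4·2]| = 44, so the area is 22.
Summing gcd(|Δx|,|Δy|) over the edges gives the boundary count: gcd(1,6) + gcd(7,2) + gcd(8,4) = 1+1+4 = 6.
Scaling by 3 multiplies the area by 3² = 9 (so the new area is 198) and multiplies the boundary lattice-point count by 3, giving 18.
By Pick's theorem, the interior count of the dilated polygon is 198 − 18/2 + 1 = 190.

190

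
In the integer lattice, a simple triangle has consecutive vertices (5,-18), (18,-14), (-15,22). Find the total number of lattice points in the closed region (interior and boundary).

313

Using the shoelace formula, 2A = |[5·(-14) − 18·(-18)] + [18·22 − (-15)·(-14)] + [(-15)·(-18) − 5·22]| = 600, so the area is 300.
The number of boundary lattice points is Σ gcd(|Δx|,|Δy|) = gcd(13,4) + gcd(33,36) + gcd(20,40) = 1+3+20 = 24.
Pick's theorem gives I = A − B/2 + 1 = 300 − 24/2 + 1 = 289, so the closed region contains I + B = 289 + 24 = 313 lattice points.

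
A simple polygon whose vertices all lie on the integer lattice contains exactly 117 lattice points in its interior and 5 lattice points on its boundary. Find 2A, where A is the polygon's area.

By Pick's theorem, A = I + B/2 − 1 = 117 + 5/2 − 1 = 237/2.
Hence 2A = 237.

237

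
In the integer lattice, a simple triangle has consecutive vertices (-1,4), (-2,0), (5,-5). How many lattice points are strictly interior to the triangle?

By the shoelace formula, twice the signed area is |[(-1)·0 − (-2)·4] + [(-2)·(-5) − 5·0] + [5·4 − (-1)·(-5)]| = 33, so the area is 33/2.
The number of boundary lattice points is Σ gcd(|Δx|,|Δy|) = gcd(1,4) + gcd(7,5) + gcd(6,9) = 1+1+3 = 5.
Pick's theorem gives I = A − B/2 + 1 = 33/2 − 5/2 + 1 = 15.

15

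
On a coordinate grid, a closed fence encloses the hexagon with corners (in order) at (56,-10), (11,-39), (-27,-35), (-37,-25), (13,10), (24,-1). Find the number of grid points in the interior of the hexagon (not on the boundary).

The shoelace formula gives twice the area as |(56·(-39) − 11·(-10)) + (11·(-35) − (-27)·(-39)) + ((-27)·(-25) − (-37)·(-35)) + ((-37)·10 − 13·(-25)) + (13·(-1) − 24·10) + (24·(-10) − 56·(-1))| = 4614, so the area is 2307.
Summing gcd(|Δx|,|Δy|) over the edges gives the boundary count: gcd(45,29) + gcd(38,4) + gcd(10,10) + gcd(50,35) + gcd(11,11) + gcd(32,9) = 1+2+10+5+11+1 = 30.
By Pick's theorem A = I + B/2 − 1, so I = 2307 − 30/2 + 1 = 2293.

2293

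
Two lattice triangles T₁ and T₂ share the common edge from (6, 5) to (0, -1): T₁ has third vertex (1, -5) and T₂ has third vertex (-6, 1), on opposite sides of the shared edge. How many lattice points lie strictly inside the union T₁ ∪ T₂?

34

The union is the simple quadrilateral with vertices (6, 5), (1, -5), (0, -1), (-6, 1) in order.
By the shoelace formula, twice the signed area is |(6·(-5) − 1·5) + (1·(-1) − 0·(-5)) + (0·1 − (-6)·(-1)) + ((-6)·5 − 6·1)| = 78, so the area is 39.
The number of boundary lattice points is Σ gcd(|Δx|,|Δy|) = gcd(5,10) + gcd(1,4) + gcd(6,2) + gcd(12,4) = 5+1+2+4 = 12.
By Pick's theorem I = A − B/2 + 1 = 39 − 12/2 + 1 = 34.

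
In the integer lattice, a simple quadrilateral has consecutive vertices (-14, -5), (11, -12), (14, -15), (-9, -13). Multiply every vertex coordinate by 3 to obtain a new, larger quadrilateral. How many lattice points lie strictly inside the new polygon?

By the shoelace formula, twice the signed area is |[(-14)·(-12) − 11·(-5)] + [11·(-15) − 14·(-12)] + [14·(-13) − (-9)·(-15)] + [(-9)·(-5) − (-14)·(-13)]| = 228, so the area is 114.
Along each edge there are gcd(|Δx|,|Δy|)+1 lattice points, so counting each shared vertex once the boundary has gcd(25,7) + gcd(3,3) + gcd(23,2) + gcd(5,8) = 1+3+1+1 = 6.
Scaling by 3 multiplies the area by 3² = 9 (so the new area is 1026) and multiplies the boundary lattice-point count by 3, giving 18.
By Pick's theorem, the interior count of the dilated polygon is 1026 − 18/2 + 1 = 1018.

1018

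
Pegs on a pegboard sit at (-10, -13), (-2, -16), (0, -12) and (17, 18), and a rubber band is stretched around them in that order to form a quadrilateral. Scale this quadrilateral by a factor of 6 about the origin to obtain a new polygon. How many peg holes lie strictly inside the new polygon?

The shoelace formula gives twice the area as |((-10)·(-16) − (-2)·(-13)) + ((-2)·(-12) − 0·(-16)) + (0·18 − 17·(-12)) + (17·(-13) − (-10)·18)| = 321, so the area is 160.5.
Summing gcd(|Δx|,|Δy|) over the edges gives the boundary count: gcd(8,3) + gcd(2,4) + gcd(17,30) + gcd(27,31) = 1+2+1+1 = 5.
Scaling by 6 multiplies the area by 6² = 36 (so the new area is 5778) and multiplies the boundary lattice-point count by 6, giving 30.
By Pick's theorem, the interior count of the dilated polygon is 5778 − 30/2 + 1 = 5764.

5764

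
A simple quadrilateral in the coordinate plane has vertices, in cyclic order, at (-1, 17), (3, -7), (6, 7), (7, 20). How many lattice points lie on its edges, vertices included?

7

Along each edge there are gcd(|Δx|,|Δy|)+1 lattice points, so counting each shared vertex once the boundary has gcd(4,24) + gcd(3,14) + gcd(1,13) + gcd(8,3) = 4+1+1+1 = 7.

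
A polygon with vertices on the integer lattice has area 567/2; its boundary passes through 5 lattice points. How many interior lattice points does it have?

282

Pick's theorem A = I + B/2 − 1 rearranges to I = A − B/2 + 1 = 567/2 − 5/2 + 1 = 282.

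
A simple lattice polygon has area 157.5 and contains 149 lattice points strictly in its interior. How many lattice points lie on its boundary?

19

Pick's theorem gives A = I + B/2 − 1, so B = 2(A − I + 1) = 2(157.5 − 149 + 1) = 19.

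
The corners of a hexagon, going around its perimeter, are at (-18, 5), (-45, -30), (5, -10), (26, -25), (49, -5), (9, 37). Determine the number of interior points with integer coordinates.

By the shoelace formula, twice the signed area is |[(-18)·(-30) − (-45)·5] + [(-45)·(-10) − 5·(-30)] + [5·(-25) − 26·(-10)] + [26·(-5) − 49·(-25)] + [49·37 − 9·(-5)] + [9·5 − (-18)·37]| = 5164, so the area is 2582.
The number of boundary lattice points is Σ gcd(|Δx|,|Δy|) = gcd(27,35) + gcd(50,20) + gcd(21,15) + gcd(23,20) + gcd(40,42) + gcd(27,32) = 1+10+3+1+2+1 = 18.
Pick's theorem gives I = A − B/2 + 1 = 2582 − 18/2 + 1 = 2574.

2574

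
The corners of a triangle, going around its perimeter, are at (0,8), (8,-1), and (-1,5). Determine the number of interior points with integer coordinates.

Using the shoelace formula, 2A = |[0·(-1) − 8·8] + [8·5 − (-1)·(-1)] + [(-1)·8 − 0·5]| = 33, so the area is 16.5.
Along each edge there are gcd(|Δx|,|Δy|)+1 lattice points, so counting each shared vertex once the boundary has gcd(8,9) + gcd(9,6) + gcd(1,3) = 1+3+1 = 5.
By Pick's theorem A = I + B/2 − 1, so I = 16.5 − 5/2 + 1 = 15.

15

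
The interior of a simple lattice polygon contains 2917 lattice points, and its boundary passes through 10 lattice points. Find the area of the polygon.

2921

By Pick's theorem, A = I + B/2 − 1 = 2917 + 10/2 − 1 = 2921.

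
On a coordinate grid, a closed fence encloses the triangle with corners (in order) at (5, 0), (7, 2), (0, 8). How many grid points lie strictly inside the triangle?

By the shoelace formula, twice the signed area is |[5·2 − 7·0] + [7·8 − 0·2] + [0·0 − 5·8]| = 26, so the area is 13.
Along each edge there are gcd(|Δx|,|Δy|)+1 lattice points, so counting each shared vertex once the boundary has gcd(2,2) + gcd(7,6) + gcd(5,8) = 2+1+1 = 4.
By Pick's theorem A = I + B/2 − 1, so I = 13 − 4/2 + 1 = 12.

12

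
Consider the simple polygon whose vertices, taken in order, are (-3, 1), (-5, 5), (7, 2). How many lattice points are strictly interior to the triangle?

19

Using the shoelace formula, 2A = |[(-3)·5 − (-5)·1] + [(-5)·2 − 7·5] + [7·1 − (-3)·2]| = 42, so the area is 21.
Summing gcd(|Δx|,|Δy|) over the edges gives the boundary count: gcd(2,4) + gcd(12,3) + gcd(10,1) = 2+3+1 = 6.
Pick's theorem gives I = A − B/2 + 1 = 21 − 6/2 + 1 = 19.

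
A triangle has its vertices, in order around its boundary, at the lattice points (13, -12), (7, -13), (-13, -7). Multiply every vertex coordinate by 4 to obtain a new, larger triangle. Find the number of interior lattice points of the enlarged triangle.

The shoelace formula gives twice the area as |(13·(-13) − 7·(-12)) + (7·(-7) − (-13)·(-13)) + ((-13)·(-12) − 13·(-7))| = 56, so the area is 28.
Along each edge there are gcd(|Δx|,|Δy|)+1 lattice points, so counting each shared vertex once the boundary has gcd(6,1) + gcd(20,6) + gcd(26,5) = 1+2+1 = 4.
Scaling by 4 multiplies the area by 4² = 16 (so the new area is 448) and multiplies the boundary lattice-point count by 4, giving 16.
By Pick's theorem, the interior count of the dilated polygon is 448 − 16/2 + 1 = 441.

441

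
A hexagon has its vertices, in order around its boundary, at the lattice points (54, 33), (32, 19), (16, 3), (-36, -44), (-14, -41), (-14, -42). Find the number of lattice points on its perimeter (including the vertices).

22

Along each edge there are gcd(|Δx|,|Δy|)+1 lattice points, so counting each shared vertex once the boundary has gcd(22,14) + gcd(16,16) + gcd(52,47) + gcd(22,3) + gcd(0,1) + gcd(68,75) = 2+16+1+1+1+1 = 22.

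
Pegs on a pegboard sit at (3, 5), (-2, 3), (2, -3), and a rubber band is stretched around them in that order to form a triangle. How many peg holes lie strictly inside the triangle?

18

Using the shoelace formula, 2A = |[3·3 − (-2)·5] + [(-2)·(-3) − 2·3] + [2·5 − 3·(-3)]| = 38, so the area is 19.
Summing gcd(|Δx|,|Δy|) over the edges gives the boundary count: gcd(5,2) + gcd(4,6) + gcd(1,8) = 1+2+1 = 4.
Pick's theorem gives I = A − B/2 + 1 = 19 − 4/2 + 1 = 18.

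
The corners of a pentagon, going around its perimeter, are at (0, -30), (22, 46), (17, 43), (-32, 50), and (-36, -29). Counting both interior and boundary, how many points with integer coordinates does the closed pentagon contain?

3436

The shoelace formula gives twice the area as |[0·46 − 22·(-30)] + [22·43 − 17·46] + [17·50 − (-32)·43] + [(-32)·(-29) − (-36)·50] + [(-36)·(-30) − 0·(-29)]| = 6858, so the area is 3429.
The number of boundary lattice points is Σ gcd(|Δx|,|Δy|) = gcd(22,76) + gcd(5,3) + gcd(49,7) + gcd(4,79) + gcd(36,1) = 2+1+7+1+1 = 12.
Pick's theorem gives I = A − B/2 + 1 = 3429 − 12/2 + 1 = 3424, so the closed region contains I + B = 3424 + 12 = 3436 lattice points.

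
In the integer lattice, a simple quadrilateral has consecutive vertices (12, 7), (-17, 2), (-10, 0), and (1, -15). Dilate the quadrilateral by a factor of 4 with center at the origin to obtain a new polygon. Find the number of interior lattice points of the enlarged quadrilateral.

Using the shoelace formula, 2A = |(12·2 − (-17)·7) + ((-17)·0 − (-10)·2) + ((-10)·(-15) − 1·0) + (1·7 − 12·(-15))| = 500, so the area is 250.
Along each edge there are gcd(|Δx|,|Δy|)+1 lattice points, so counting each shared vertex once the boundary has gcd(29,5) + gcd(7,2) + gcd(11,15) + gcd(11,22) = 1+1+1+11 = 14.
Scaling by 4 multiplies the area by 4² = 16 (so the new area is 4000) and multiplies the boundary lattice-point count by 4, giving 56.
By Pick's theorem, the interior count of the dilated polygon is 4000 − 56/2 + 1 = 3973.

3973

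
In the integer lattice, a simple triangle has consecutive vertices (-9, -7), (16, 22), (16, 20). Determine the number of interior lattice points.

24

Using the shoelace formula, 2A = |((-9)·22 − 16·(-7)) + (16·20 − 16·22) + (16·(-7) − (-9)·20)| = 50, so the area is 25.
Along each edge there are gcd(|Δx|,|Δy|)+1 lattice points, so counting each shared vertex once the boundary has gcd(25,29) + gcd(0,2) + gcd(25,27) = 1+2+1 = 4.
By Pick's theorem A = I + B/2 − 1, so I = 25 − 4/2 + 1 = 24.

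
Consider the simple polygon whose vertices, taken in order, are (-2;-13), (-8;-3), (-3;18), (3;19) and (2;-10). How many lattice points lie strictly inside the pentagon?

236

Using the shoelace formula, 2A = |[(-2)·(-3) − (-8)·(-13)] + [(-8)·18 − (-3)·(-3)] + [(-3)·19 − 3·18] + [3·(-10) − 2·19] + [2·(-13) − (-2)·(-10)]| = 476, so the area is 238.
Summing gcd(|Δx|,|Δy|) over the edges gives the boundary count: gcd(6,10) + gcd(5,21) + gcd(6,1) + gcd(1,29) + gcd(4,3) = 2+1+1+1+1 = 6.
By Pick's theorem A = I + B/2 − 1, so I = 238 − 6/2 + 1 = 236.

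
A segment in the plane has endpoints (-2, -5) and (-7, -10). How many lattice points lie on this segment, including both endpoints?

The number of lattice points on a segment between lattice points is gcd(|Δx|,|Δy|) + 1 = gcd(5,5) + 1 = 5 + 1 = 6.

6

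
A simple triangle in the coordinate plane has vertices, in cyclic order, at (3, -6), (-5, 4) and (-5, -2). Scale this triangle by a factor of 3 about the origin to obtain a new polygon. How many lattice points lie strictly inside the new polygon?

199

The shoelace formula gives twice the area as |(3·4 − (-5)·(-6)) + ((-5)·(-2) − (-5)·4) + ((-5)·(-6) − 3·(-2))| = 48, so the area is 24.
Along each edge there are gcd(|Δx|,|Δy|)+1 lattice points, so counting each shared vertex once the boundary has gcd(8,10) + gcd(0,6) + gcd(8,4) = 2+6+4 = 12.
Scaling by 3 multiplies the area by 3² = 9 (so the new area is 216) and multiplies the boundary lattice-point count by 3, giving 36.
By Pick's theorem, the interior count of the dilated polygon is 216 − 36/2 + 1 = 199.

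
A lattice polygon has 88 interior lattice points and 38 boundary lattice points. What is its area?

106

By Pick's theorem, A = I + B/2 − 1 = 88 + 38/2 − 1 = 106.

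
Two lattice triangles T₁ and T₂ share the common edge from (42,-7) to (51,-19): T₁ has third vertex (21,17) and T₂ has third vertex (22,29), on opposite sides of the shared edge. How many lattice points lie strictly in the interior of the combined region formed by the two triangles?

The union is the simple quadrilateral with vertices (42,-7), (21,17), (51,-19), (22,29) in order.
The shoelace formula gives twice the area as |(42·17 − 21·(-7)) + (21·(-19) − 51·17) + (51·29 − 22·(-19)) + (22·(-7) − 42·29)| = 120, so the area is 60.
Along each edge there are gcd(|Δx|,|Δy|)+1 lattice points, so counting each shared vertex once the boundary has gcd(21,24) + gcd(30,36) + gcd(29,48) + gcd(20,36) = 3+6+1+4 = 14.
By Pick's theorem I = A − B/2 + 1 = 60 − 14/2 + 1 = 54.

54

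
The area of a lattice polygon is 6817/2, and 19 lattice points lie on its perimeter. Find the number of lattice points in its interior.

From Pick's theorem, I = A − B/2 + 1 = 6817/2 − 19/2 + 1 = 3400.

3400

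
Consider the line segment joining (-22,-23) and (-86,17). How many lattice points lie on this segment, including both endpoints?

9

The number of lattice points on a segment between lattice points is gcd(|Δx|,|Δy|) + 1 = gcd(64,40) + 1 = 8 + 1 = 9.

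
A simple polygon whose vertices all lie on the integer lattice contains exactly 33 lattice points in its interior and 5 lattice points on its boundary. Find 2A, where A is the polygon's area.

69

Pick's theorem states A = I + B/2 − 1, so A = 33 + 5/2 − 1 = 69/2.
Hence 2A = 69.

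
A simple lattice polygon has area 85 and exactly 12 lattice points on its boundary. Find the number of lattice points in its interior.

Pick's theorem A = I + B/2 − 1 rearranges to I = A − B/2 + 1 = 85 − 12/2 + 1 = 80.

80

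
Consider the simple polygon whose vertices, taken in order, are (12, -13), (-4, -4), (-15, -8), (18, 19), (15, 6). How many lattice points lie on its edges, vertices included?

The number of boundary lattice points is Σ gcd(|Δx|,|Δy|) = gcd(16,9) + gcd(11,4) + gcd(33,27) + gcd(3,13) + gcd(3,19) = 1+1+3+1+1 = 7.

7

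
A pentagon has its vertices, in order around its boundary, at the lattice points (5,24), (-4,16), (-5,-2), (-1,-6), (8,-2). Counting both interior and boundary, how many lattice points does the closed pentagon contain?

The shoelace formula gives twice the area as |(5·16 − (-4)·24) + ((-4)·(-2) − (-5)·16) + ((-5)·(-6) − (-1)·(-2)) + ((-1)·(-2) − 8·(-6)) + (8·24 − 5·(-2))| = 544, so the area is 272.
Summing gcd(|Δx|,|Δy|) over the edges gives the boundary count: gcd(9,8) + gcd(1,18) + gcd(4,4) + gcd(9,4) + gcd(3,26) = 1+1+4+1+1 = 8.
Pick's theorem gives I = A − B/2 + 1 = 272 − 8/2 + 1 = 269, so the closed region contains I + B = 269 + 8 = 277 lattice points.

277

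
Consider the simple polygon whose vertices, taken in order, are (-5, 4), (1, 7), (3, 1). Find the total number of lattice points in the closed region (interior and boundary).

25

Using the shoelace formula, 2A = |((-5)·7 − 1·4) + (1·1 − 3·7) + (3·4 − (-5)·1)| = 42, so the area is 21.
Along each edge there are gcd(|Δx|,|Δy|)+1 lattice points, so counting each shared vertex once the boundary has gcd(6,3) + gcd(2,6) + gcd(8,3) = 3+2+1 = 6.
Pick's theorem gives I = A − B/2 + 1 = 21 − 6/2 + 1 = 19, so the closed region contains I + B = 19 + 6 = 25 lattice points.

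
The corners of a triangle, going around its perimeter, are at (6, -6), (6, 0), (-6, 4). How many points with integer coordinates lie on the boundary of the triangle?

12

Along each edge there are gcd(|Δx|,|Δy|)+1 lattice points, so counting each shared vertex once the boundary has gcd(0,6) + gcd(12,4) + gcd(12,10) = 6+4+2 = 12.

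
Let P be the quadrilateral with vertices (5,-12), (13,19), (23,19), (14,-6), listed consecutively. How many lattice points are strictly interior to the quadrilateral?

234

The shoelace formula gives twice the area as |[5·19 − 13·(-12)] + [13·19 − 23·19] + [23·(-6) − 14·19] + [14·(-12) − 5·(-6)]| = 481, so the area is 240.5.
Summing gcd(|Δx|,|Δy|) over the edges gives the boundary count: gcd(8,31) + gcd(10,0) + gcd(9,25) + gcd(9,6) = 1+10+1+3 = 15.
Pick's theorem gives I = A − B/2 + 1 = 240.5 − 15/2 + 1 = 234.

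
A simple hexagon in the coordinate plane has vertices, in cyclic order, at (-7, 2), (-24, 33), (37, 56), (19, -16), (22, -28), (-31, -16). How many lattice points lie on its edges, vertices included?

30

Along each edge there are gcd(|Δx|,|Δy|)+1 lattice points, so counting each shared vertex once the boundary has gcd(17,31) + gcd(61,23) + gcd(18,72) + gcd(3,12) + gcd(53,12) + gcd(24,18) = 1+1+18+3+1+6 = 30.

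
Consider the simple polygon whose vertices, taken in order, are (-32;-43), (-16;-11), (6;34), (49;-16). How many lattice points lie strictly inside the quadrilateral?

Using the shoelace formula, 2A = |((-32)·(-11) − (-16)·(-43)) + ((-16)·34 − 6·(-11)) + (6·(-16) − 49·34) + (49·(-43) − (-32)·(-16))| = 5195, so the area is 5195/2.
Along each edge there are gcd(|Δx|,|Δy|)+1 lattice points, so counting each shared vertex once the boundary has gcd(16,32) + gcd(22,45) + gcd(43,50) + gcd(81,27) = 16+1+1+27 = 45.
By Pick's theorem A = I + B/2 − 1, so I = 5195/2 − 45/2 + 1 = 2576.

2576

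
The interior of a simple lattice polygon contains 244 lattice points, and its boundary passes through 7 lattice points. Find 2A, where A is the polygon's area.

By Pick's theorem, A = I + B/2 − 1 = 244 + 7/2 − 1 = 493/2.
Hence 2A = 493.

493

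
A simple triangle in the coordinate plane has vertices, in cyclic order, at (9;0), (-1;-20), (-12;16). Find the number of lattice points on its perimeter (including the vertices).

Summing gcd(|Δx|,|Δy|) over the edges gives the boundary count: gcd(10,20) + gcd(11,36) + gcd(21,16) = 10+1+1 = 12.

12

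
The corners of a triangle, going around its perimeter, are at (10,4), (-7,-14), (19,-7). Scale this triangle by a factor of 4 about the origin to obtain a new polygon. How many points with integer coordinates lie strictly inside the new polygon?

2787

By the shoelace formula, twice the signed area is |[10·(-14) − (-7)·4] + [(-7)·(-7) − 19·(-14)] + [19·4 − 10·(-7)]| = 349, so the area is 174.5.
The number of boundary lattice points is Σ gcd(|Δx|,|Δy|) = gcd(17,18) + gcd(26,7) + gcd(9,11) = 1+1+1 = 3.
Scaling by 4 multiplies the area by 4² = 16 (so the new area is 2792) and multiplies the boundary lattice-point count by 4, giving 12.
By Pick's theorem, the interior count of the dilated polygon is 2792 − 12/2 + 1 = 2787.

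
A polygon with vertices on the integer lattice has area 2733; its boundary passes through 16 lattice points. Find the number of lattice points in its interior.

2726

From Pick's theorem, I = A − B/2 + 1 = 2733 − 16/2 + 1 = 2726.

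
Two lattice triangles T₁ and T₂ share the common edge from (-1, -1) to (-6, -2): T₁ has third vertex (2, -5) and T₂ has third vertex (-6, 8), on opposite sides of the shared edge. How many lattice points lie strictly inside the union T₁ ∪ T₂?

31

The union is the simple quadrilateral with vertices (-1, -1), (2, -5), (-6, -2), (-6, 8) in order.
Using the shoelace formula, 2A = |[(-1)·(-5) − 2·(-1)] + [2·(-2) − (-6)·(-5)] + [(-6)·8 − (-6)·(-2)] + [(-6)·(-1) − (-1)·8]| = 73, so the area is 36.5.
Summing gcd(|Δx|,|Δy|) over the edges gives the boundary count: gcd(3,4) + gcd(8,3) + gcd(0,10) + gcd(5,9) = 1+1+10+1 = 13.
By Pick's theorem I = A − B/2 + 1 = 36.5 − 13/2 + 1 = 31.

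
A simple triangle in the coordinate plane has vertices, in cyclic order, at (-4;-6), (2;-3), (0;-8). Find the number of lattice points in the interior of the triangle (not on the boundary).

10

The shoelace formula gives twice the area as |((-4)·(-3) − 2·(-6)) + (2·(-8) − 0·(-3)) + (0·(-6) − (-4)·(-8))| = 24, so the area is 12.
Summing gcd(|Δx|,|Δy|) over the edges gives the boundary count: gcd(6,3) + gcd(2,5) + gcd(4,2) = 3+1+2 = 6.
Pick's theorem gives I = A − B/2 + 1 = 12 − 6/2 + 1 = 10.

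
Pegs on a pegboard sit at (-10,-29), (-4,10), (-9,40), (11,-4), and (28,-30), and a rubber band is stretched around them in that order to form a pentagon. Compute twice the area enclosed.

2020

By the shoelace formula, twice the signed area is |((-10)·10 − (-4)·(-29)) + ((-4)·40 − (-9)·10) + ((-9)·(-4) − 11·40) + (11·(-30) − 28·(-4)) + (28·(-29) − (-10)·(-30))| = 2020, so the area is 1010.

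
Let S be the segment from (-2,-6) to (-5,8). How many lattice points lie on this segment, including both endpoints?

The number of lattice points on a segment between lattice points is gcd(|Δx|,|Δy|) + 1 = gcd(3,14) + 1 = 1 + 1 = 2.

2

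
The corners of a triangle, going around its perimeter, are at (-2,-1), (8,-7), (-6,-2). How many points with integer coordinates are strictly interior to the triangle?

Using the shoelace formula, 2A = |((-2)·(-7) − 8·(-1)) + (8·(-2) − (-6)·(-7)) + ((-6)·(-1) − (-2)·(-2))| = 34, so the area is 17.
Summing gcd(|Δx|,|Δy|) over the edges gives the boundary count: gcd(10,6) + gcd(14,5) + gcd(4,1) = 2+1+1 = 4.
By Pick's theorem A = I + B/2 − 1, so I = 17 − 4/2 + 1 = 16.

16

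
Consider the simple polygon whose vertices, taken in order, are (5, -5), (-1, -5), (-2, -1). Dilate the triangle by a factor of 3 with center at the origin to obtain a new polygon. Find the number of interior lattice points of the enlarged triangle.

Using the shoelace formula, 2A = |[5·(-5) − (-1)·(-5)] + [(-1)·(-1) − (-2)·(-5)] + [(-2)·(-5) − 5·(-1)]| = 24, so the area is 12.
Summing gcd(|Δx|,|Δy|) over the edges gives the boundary count: gcd(6,0) + gcd(1,4) + gcd(7,4) = 6+1+1 = 8.
Scaling by 3 multiplies the area by 3² = 9 (so the new area is 108) and multiplies the boundary lattice-point count by 3, giving 24.
By Pick's theorem, the interior count of the dilated polygon is 108 − 24/2 + 1 = 97.

97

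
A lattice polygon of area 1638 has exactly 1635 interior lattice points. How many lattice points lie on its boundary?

8

Pick's theorem gives A = I + B/2 − 1, so B = 2(A − I + 1) = 2(1638 − 1635 + 1) = 8.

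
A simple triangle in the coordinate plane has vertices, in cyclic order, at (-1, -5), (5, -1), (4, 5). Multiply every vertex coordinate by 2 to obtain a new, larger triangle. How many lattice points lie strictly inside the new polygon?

73

Using the shoelace formula, 2A = |((-1)·(-1) − 5·(-5)) + (5·5 − 4·(-1)) + (4·(-5) − (-1)·5)| = 40, so the area is 20.
Along each edge there are gcd(|Δx|,|Δy|)+1 lattice points, so counting each shared vertex once the boundary has gcd(6,4) + gcd(1,6) + gcd(5,10) = 2+1+5 = 8.
Scaling by 2 multiplies the area by 2² = 4 (so the new area is 80) and multiplies the boundary lattice-point count by 2, giving 16.
By Pick's theorem, the interior count of the dilated polygon is 80 − 16/2 + 1 = 73.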